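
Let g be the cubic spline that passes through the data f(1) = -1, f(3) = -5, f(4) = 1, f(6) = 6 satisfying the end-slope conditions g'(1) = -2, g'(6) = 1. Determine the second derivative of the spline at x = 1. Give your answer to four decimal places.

-5.3438

Write M_i for g''(x_i). With h_i = 2, 1, 2 and divided differences Δ_i = -2, 6, 5/2, the continuity of g' gives the tridiagonal system
  2·M_0 + 6·M_1 + 1·M_2 = 6(Δ_1 - Δ_0) = 48
  1·M_1 + 6·M_2 + 2·M_3 = 6(Δ_2 - Δ_1) = -21
Clamped end conditions give two more equations: 2h_0·M_0 + h_0·M_1 = 6(Δ_0 - g'(1)) = 0 and h_2·M_2 + 2h_2·M_3 = 6(g'(6) - Δ_2) = -9.
Forward elimination and back-substitution give M_0 = -171/32, M_1 = 171/16, M_2 = -87/16, M_3 = 15/32.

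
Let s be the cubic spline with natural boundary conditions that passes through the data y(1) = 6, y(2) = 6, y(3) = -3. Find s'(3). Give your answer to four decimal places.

Put σ_i = s'' at the i-th knot. Here h = (1, 1) and Δ = (0, -9), so the interior equations h_(i-1)·σ_(i-1) + 2(h_(i-1)+h_i)·σ_i + h_i·σ_(i+1) = 6(Δ_i − Δ_(i-1)) read
  1·σ_0 + 4·σ_1 + 1·σ_2 = 6(Δ_1 - Δ_0) = -54
Natural end conditions: σ_0 = σ_2 = 0.
Solving: σ_0 = 0, σ_1 = -27/2, σ_2 = 0.
On [2, 3], s'(x) = b_1 + 2c_1·(x - 2) + 3d_1·(x - 2)² with b_1 = Δ_1 - h_1(2σ_1 + σ_2)/6 = -9/2, c_1 = σ_1/2 = -27/4, d_1 = (σ_2 - σ_1)/(6h_1) = 9/4. So s'(3) = -45/4.

-11.2500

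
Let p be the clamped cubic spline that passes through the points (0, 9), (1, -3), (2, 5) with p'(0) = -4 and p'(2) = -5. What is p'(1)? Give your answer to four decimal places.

With m_i denoting the second derivative at x_i, h_i = 1, 1, and Δ_i = (y_(i+1) − y_i)/h_i = -12, 8:
  1·m_0 + 4·m_1 + 1·m_2 = 6(Δ_1 - Δ_0) = 120
Clamped end conditions give two more equations: 2h_0·m_0 + h_0·m_1 = 6(Δ_0 - p'(0)) = -48 and h_1·m_1 + 2h_1·m_2 = 6(p'(2) - Δ_1) = -78.
Solving the tridiagonal system: m_0 = -109/2, m_1 = 61, m_2 = -139/2.
On [1, 2], p'(x) = b_1 + 2c_1·(x - 1) + 3d_1·(x - 1)² with b_1 = Δ_1 - h_1(2m_1 + m_2)/6 = -3/4, c_1 = m_1/2 = 61/2, d_1 = (m_2 - m_1)/(6h_1) = -87/4. So p'(1) = -3/4.

-0.7500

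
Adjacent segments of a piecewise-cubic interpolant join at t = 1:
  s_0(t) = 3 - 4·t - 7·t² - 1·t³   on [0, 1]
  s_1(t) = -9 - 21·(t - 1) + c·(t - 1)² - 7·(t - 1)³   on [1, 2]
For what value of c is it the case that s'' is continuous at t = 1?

-10

s_0''(t) = -14 - 6·t, so s_0''(1) = -20. On the right, s_1''(1) = 2c, so c = -10.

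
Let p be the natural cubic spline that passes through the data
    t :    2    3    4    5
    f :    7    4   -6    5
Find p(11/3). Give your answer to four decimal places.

-3.9457

Put M_i = p'' at the i-th knot. Here h = (1, 1, 1) and Δ = (-3, -10, 11), so the interior equations h_(i-1)·M_(i-1) + 2(h_(i-1)+h_i)·M_i + h_i·M_(i+1) = 6(Δ_i − Δ_(i-1)) read
  1·M_0 + 4·M_1 + 1·M_2 = 6(Δ_1 - Δ_0) = -42
  1·M_1 + 4·M_2 + 1·M_3 = 6(Δ_2 - Δ_1) = 126
Natural end conditions: M_0 = M_3 = 0.
Hence M_0 = 0, M_1 = -98/5, M_2 = 182/5, M_3 = 0.
On [3, 4], p(t) = 4 - 143/15·(t - 3) - 49/5·(t - 3)² + 28/3·(t - 3)³.
With (t - 3) = 2/3: p(11/3) = -1598/405.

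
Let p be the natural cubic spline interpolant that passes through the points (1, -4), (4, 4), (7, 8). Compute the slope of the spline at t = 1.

3

Write M_i for p''(x_i). With h_i = 3, 3 and divided differences Δ_i = 8/3, 4/3, the continuity of p' gives the tridiagonal system
  3·M_0 + 12·M_1 + 3·M_2 = 6(Δ_1 - Δ_0) = -8
Natural end conditions: M_0 = M_2 = 0.
Hence M_0 = 0, M_1 = -2/3, M_2 = 0.
On [1, 4], p'(t) = b_0 + 2c_0·(t - 1) + 3d_0·(t - 1)² with b_0 = Δ_0 - h_0(2M_0 + M_1)/6 = 3, c_0 = M_0/2 = 0, d_0 = (M_1 - M_0)/(6h_0) = -1/27. So p'(1) = 3.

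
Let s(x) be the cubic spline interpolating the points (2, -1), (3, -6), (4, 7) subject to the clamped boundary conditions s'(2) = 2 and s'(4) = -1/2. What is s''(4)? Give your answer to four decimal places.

Let M_i = s''(x_i). Step sizes h_i = 1, 1; slopes of the chords Δ_i = (y_(i+1) - y_i)/h_i = -5, 13.
  1·M_0 + 4·M_1 + 1·M_2 = 6(Δ_1 - Δ_0) = 108
Clamped end conditions give two more equations: 2h_0·M_0 + h_0·M_1 = 6(Δ_0 - s'(2)) = -42 and h_1·M_1 + 2h_1·M_2 = 6(s'(4) - Δ_1) = -81.
Solving: M_0 = -197/4, M_1 = 113/2, M_2 = -275/4.

-68.7500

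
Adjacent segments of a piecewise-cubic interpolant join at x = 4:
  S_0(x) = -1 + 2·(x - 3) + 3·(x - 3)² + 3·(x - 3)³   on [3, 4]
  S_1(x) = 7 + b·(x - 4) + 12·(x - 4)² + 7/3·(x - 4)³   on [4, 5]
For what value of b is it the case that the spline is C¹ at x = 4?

S_0'(x) = 2 + 6·(x - 3) + 9·(x - 3)², so S_0'(4) = 17. On the right, S_1'(4) = b, so b = 17.

17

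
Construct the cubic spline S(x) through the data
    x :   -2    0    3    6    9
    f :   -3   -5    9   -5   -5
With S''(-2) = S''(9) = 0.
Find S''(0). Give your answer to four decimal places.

With m_i denoting the second derivative at x_i, h_i = 2, 3, 3, 3, and Δ_i = (y_(i+1) − y_i)/h_i = -1, 14/3, -14/3, 0:
  2·m_0 + 10·m_1 + 3·m_2 = 6(Δ_1 - Δ_0) = 34
  3·m_1 + 12·m_2 + 3·m_3 = 6(Δ_2 - Δ_1) = -56
  3·m_2 + 12·m_3 + 3·m_4 = 6(Δ_3 - Δ_2) = 28
Natural end conditions: m_0 = m_4 = 0.
Forward elimination and back-substitution give m_0 = 0, m_1 = 127/23, m_2 = -488/69, m_3 = 283/69, m_4 = 0.

5.5217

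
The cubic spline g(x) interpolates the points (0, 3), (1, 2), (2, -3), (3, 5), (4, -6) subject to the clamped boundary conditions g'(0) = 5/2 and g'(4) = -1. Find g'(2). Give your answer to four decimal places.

4.6071

Let M_i = g''(x_i). Step sizes h_i = 1, 1, 1, 1; slopes of the chords Δ_i = (y_(i+1) - y_i)/h_i = -1, -5, 8, -11.
  1·M_0 + 4·M_1 + 1·M_2 = 6(Δ_1 - Δ_0) = -24
  1·M_1 + 4·M_2 + 1·M_3 = 6(Δ_2 - Δ_1) = 78
  1·M_2 + 4·M_3 + 1·M_4 = 6(Δ_3 - Δ_2) = -114
Clamped end conditions give two more equations: 2h_0·M_0 + h_0·M_1 = 6(Δ_0 - g'(0)) = -21 and h_3·M_3 + 2h_3·M_4 = 6(g'(4) - Δ_3) = 60.
Forward elimination and back-substitution give M_0 = -193/56, M_1 = -395/28, M_2 = 287/8, M_3 = -1439/28, M_4 = 3119/56.
On [2, 3], g'(x) = b_2 + 2c_2·(x - 2) + 3d_2·(x - 2)² with b_2 = Δ_2 - h_2(2M_2 + M_3)/6 = 129/28, c_2 = M_2/2 = 287/16, d_2 = (M_3 - M_2)/(6h_2) = -1629/112. So g'(2) = 129/28.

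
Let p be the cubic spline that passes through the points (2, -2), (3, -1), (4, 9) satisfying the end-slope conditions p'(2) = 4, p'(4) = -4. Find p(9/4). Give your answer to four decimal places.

-1.6680

Let m_i = p''(x_i). Step sizes h_i = 1, 1; slopes of the chords Δ_i = (y_(i+1) - y_i)/h_i = 1, 10.
  1·m_0 + 4·m_1 + 1·m_2 = 6(Δ_1 - Δ_0) = 54
Clamped end conditions give two more equations: 2h_0·m_0 + h_0·m_1 = 6(Δ_0 - p'(2)) = -18 and h_1·m_1 + 2h_1·m_2 = 6(p'(4) - Δ_1) = -84.
Forward elimination and back-substitution give m_0 = -53/2, m_1 = 35, m_2 = -119/2.
On [2, 3], p(t) = -2 + 4·(t - 2) - 53/4·(t - 2)² + 41/4·(t - 2)³.
With (t - 2) = 1/4: p(9/4) = -427/256.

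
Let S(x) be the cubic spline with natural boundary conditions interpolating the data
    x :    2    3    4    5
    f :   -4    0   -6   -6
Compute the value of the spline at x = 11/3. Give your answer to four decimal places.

Let m_i = S''(x_i). Step sizes h_i = 1, 1, 1; slopes of the chords Δ_i = (y_(i+1) - y_i)/h_i = 4, -6, 0.
  1·m_0 + 4·m_1 + 1·m_2 = 6(Δ_1 - Δ_0) = -60
  1·m_1 + 4·m_2 + 1·m_3 = 6(Δ_2 - Δ_1) = 36
Natural end conditions: m_0 = m_3 = 0.
Forward elimination and back-substitution give m_0 = 0, m_1 = -92/5, m_2 = 68/5, m_3 = 0.
On [3, 4], S(x) = 0 - 32/15·(x - 3) - 46/5·(x - 3)² + 16/3·(x - 3)³.
With (x - 3) = 2/3: S(11/3) = -1592/405.

-3.9309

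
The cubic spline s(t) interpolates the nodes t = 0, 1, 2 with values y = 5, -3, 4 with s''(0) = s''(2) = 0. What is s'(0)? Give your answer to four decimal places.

Let M_i = s''(x_i). Step sizes h_i = 1, 1; slopes of the chords Δ_i = (y_(i+1) - y_i)/h_i = -8, 7.
  1·M_0 + 4·M_1 + 1·M_2 = 6(Δ_1 - Δ_0) = 90
Natural end conditions: M_0 = M_2 = 0.
Solving the tridiagonal system: M_0 = 0, M_1 = 45/2, M_2 = 0.
On [0, 1], s'(t) = b_0 + 2c_0·t + 3d_0·t² with b_0 = Δ_0 - h_0(2M_0 + M_1)/6 = -47/4, c_0 = M_0/2 = 0, d_0 = (M_1 - M_0)/(6h_0) = 15/4. So s'(0) = -47/4.

-11.7500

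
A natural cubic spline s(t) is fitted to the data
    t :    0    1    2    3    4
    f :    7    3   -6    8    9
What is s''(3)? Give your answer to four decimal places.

With M_i denoting the second derivative at x_i, h_i = 1, 1, 1, 1, and Δ_i = (y_(i+1) − y_i)/h_i = -4, -9, 14, 1:
  1·M_0 + 4·M_1 + 1·M_2 = 6(Δ_1 - Δ_0) = -30
  1·M_1 + 4·M_2 + 1·M_3 = 6(Δ_2 - Δ_1) = 138
  1·M_2 + 4·M_3 + 1·M_4 = 6(Δ_3 - Δ_2) = -78
Natural end conditions: M_0 = M_4 = 0.
Hence M_0 = 0, M_1 = -135/7, M_2 = 330/7, M_3 = -219/7, M_4 = 0.

-31.2857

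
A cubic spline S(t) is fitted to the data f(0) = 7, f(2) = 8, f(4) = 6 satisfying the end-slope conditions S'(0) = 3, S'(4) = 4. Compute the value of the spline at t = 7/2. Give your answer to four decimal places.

With M_i denoting the second derivative at x_i, h_i = 2, 2, and Δ_i = (y_(i+1) − y_i)/h_i = 1/2, -1:
  2·M_0 + 8·M_1 + 2·M_2 = 6(Δ_1 - Δ_0) = -9
Clamped end conditions give two more equations: 2h_0·M_0 + h_0·M_1 = 6(Δ_0 - S'(0)) = -15 and h_1·M_1 + 2h_1·M_2 = 6(S'(4) - Δ_1) = 30.
Hence M_0 = -19/8, M_1 = -11/4, M_2 = 71/8.
On [2, 4], S(t) = 8 - 17/8·(t - 2) - 11/8·(t - 2)² + 31/32·(t - 2)³.
With (t - 2) = 3/2: S(7/2) = 1277/256.

4.9883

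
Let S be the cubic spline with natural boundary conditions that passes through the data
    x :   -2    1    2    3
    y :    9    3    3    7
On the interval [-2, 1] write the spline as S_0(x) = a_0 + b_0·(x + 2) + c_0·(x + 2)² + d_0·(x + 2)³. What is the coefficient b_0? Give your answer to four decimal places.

Put σ_i = S'' at the i-th knot. Here h = (3, 1, 1) and Δ = (-2, 0, 4), so the interior equations h_(i-1)·σ_(i-1) + 2(h_(i-1)+h_i)·σ_i + h_i·σ_(i+1) = 6(Δ_i − Δ_(i-1)) read
  3·σ_0 + 8·σ_1 + 1·σ_2 = 6(Δ_1 - Δ_0) = 12
  1·σ_1 + 4·σ_2 + 1·σ_3 = 6(Δ_2 - Δ_1) = 24
Natural end conditions: σ_0 = σ_3 = 0.
Hence σ_0 = 0, σ_1 = 24/31, σ_2 = 180/31, σ_3 = 0.
On [-2, 1], with S_0(x) = a_0 + b_0·(x + 2) + c_0·(x + 2)² + d_0·(x + 2)³: c_0 = σ_0/2 = 0, d_0 = (σ_1 - σ_0)/(6h_0) = 4/93, b_0 = Δ_0 - h_0(2σ_0 + σ_1)/6 = -74/31.

-2.3871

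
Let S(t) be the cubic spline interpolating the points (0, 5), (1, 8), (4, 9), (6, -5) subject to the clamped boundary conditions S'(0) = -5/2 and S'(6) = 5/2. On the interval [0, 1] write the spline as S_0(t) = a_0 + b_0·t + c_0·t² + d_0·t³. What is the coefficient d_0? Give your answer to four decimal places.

-3.0705

Write m_i for S''(x_i). With h_i = 1, 3, 2 and divided differences Δ_i = 3, 1/3, -7, the continuity of S' gives the tridiagonal system
  1·m_0 + 8·m_1 + 3·m_2 = 6(Δ_1 - Δ_0) = -16
  3·m_1 + 10·m_2 + 2·m_3 = 6(Δ_2 - Δ_1) = -44
Clamped end conditions give two more equations: 2h_0·m_0 + h_0·m_1 = 6(Δ_0 - S'(0)) = 33 and h_2·m_2 + 2h_2·m_3 = 6(S'(6) - Δ_2) = 57.
Forward elimination and back-substitution give m_0 = 1337/78, m_1 = -50/39, m_2 = -595/78, m_3 = 1409/78.
On [0, 1], with S_0(t) = a_0 + b_0·t + c_0·t² + d_0·t³: c_0 = m_0/2 = 1337/156, d_0 = (m_1 - m_0)/(6h_0) = -479/156, b_0 = Δ_0 - h_0(2m_0 + m_1)/6 = -5/2.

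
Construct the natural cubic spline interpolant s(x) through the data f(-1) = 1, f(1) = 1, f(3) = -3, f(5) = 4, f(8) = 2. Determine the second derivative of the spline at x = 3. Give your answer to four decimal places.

5.7746

Let σ_i = s''(x_i). Step sizes h_i = 2, 2, 2, 3; slopes of the chords Δ_i = (y_(i+1) - y_i)/h_i = 0, -2, 7/2, -2/3.
  2·σ_0 + 8·σ_1 + 2·σ_2 = 6(Δ_1 - Δ_0) = -12
  2·σ_1 + 8·σ_2 + 2·σ_3 = 6(Δ_2 - Δ_1) = 33
  2·σ_2 + 10·σ_3 + 3·σ_4 = 6(Δ_3 - Δ_2) = -25
Natural end conditions: σ_0 = σ_4 = 0.
Hence σ_0 = 0, σ_1 = -209/71, σ_2 = 410/71, σ_3 = -519/142, σ_4 = 0.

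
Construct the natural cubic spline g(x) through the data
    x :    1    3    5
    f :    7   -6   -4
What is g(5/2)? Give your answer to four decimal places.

Put m_i = g'' at the i-th knot. Here h = (2, 2) and Δ = (-13/2, 1), so the interior equations h_(i-1)·m_(i-1) + 2(h_(i-1)+h_i)·m_i + h_i·m_(i+1) = 6(Δ_i − Δ_(i-1)) read
  2·m_0 + 8·m_1 + 2·m_2 = 6(Δ_1 - Δ_0) = 45
Natural end conditions: m_0 = m_2 = 0.
Solving the tridiagonal system: m_0 = 0, m_1 = 45/8, m_2 = 0.
On [1, 3], g(x) = 7 - 67/8·(x - 1) + 0·(x - 1)² + 15/32·(x - 1)³.
With (x - 1) = 3/2: g(5/2) = -1019/256.

-3.9805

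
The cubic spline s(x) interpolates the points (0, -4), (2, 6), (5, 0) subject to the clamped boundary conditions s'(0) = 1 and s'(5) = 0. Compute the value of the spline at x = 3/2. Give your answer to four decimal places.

3.6875

Put m_i = s'' at the i-th knot. Here h = (2, 3) and Δ = (5, -2), so the interior equations h_(i-1)·m_(i-1) + 2(h_(i-1)+h_i)·m_i + h_i·m_(i+1) = 6(Δ_i − Δ_(i-1)) read
  2·m_0 + 10·m_1 + 3·m_2 = 6(Δ_1 - Δ_0) = -42
Clamped end conditions give two more equations: 2h_0·m_0 + h_0·m_1 = 6(Δ_0 - s'(0)) = 24 and h_1·m_1 + 2h_1·m_2 = 6(s'(5) - Δ_1) = 12.
Hence m_0 = 10, m_1 = -8, m_2 = 6.
On [0, 2], s(x) = -4 + 1·x + 5·x² - 3/2·x³.
With x = 3/2: s(3/2) = 59/16.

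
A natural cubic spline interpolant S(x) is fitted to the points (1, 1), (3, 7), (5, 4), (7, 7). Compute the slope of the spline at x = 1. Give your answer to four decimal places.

4.4000

Let M_i = S''(x_i). Step sizes h_i = 2, 2, 2; slopes of the chords Δ_i = (y_(i+1) - y_i)/h_i = 3, -3/2, 3/2.
  2·M_0 + 8·M_1 + 2·M_2 = 6(Δ_1 - Δ_0) = -27
  2·M_1 + 8·M_2 + 2·M_3 = 6(Δ_2 - Δ_1) = 18
Natural end conditions: M_0 = M_3 = 0.
Solving: M_0 = 0, M_1 = -21/5, M_2 = 33/10, M_3 = 0.
On [1, 3], S'(x) = b_0 + 2c_0·(x - 1) + 3d_0·(x - 1)² with b_0 = Δ_0 - h_0(2M_0 + M_1)/6 = 22/5, c_0 = M_0/2 = 0, d_0 = (M_1 - M_0)/(6h_0) = -7/20. So S'(1) = 22/5.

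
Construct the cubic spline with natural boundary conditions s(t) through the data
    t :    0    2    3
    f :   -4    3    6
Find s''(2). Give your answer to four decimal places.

Write M_i for s''(x_i). With h_i = 2, 1 and divided differences Δ_i = 7/2, 3, the continuity of s' gives the tridiagonal system
  2·M_0 + 6·M_1 + 1·M_2 = 6(Δ_1 - Δ_0) = -3
Natural end conditions: M_0 = M_2 = 0.
Hence M_0 = 0, M_1 = -1/2, M_2 = 0.

-0.5000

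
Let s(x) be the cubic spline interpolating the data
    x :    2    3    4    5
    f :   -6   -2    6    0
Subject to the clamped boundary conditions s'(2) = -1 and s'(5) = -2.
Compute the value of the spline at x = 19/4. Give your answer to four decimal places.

1.2031

Write σ_i for s''(x_i). With h_i = 1, 1, 1 and divided differences Δ_i = 4, 8, -6, the continuity of s' gives the tridiagonal system
  1·σ_0 + 4·σ_1 + 1·σ_2 = 6(Δ_1 - Δ_0) = 24
  1·σ_1 + 4·σ_2 + 1·σ_3 = 6(Δ_2 - Δ_1) = -84
Clamped end conditions give two more equations: 2h_0·σ_0 + h_0·σ_1 = 6(Δ_0 - s'(2)) = 30 and h_2·σ_2 + 2h_2·σ_3 = 6(s'(5) - Δ_2) = 24.
Solving: σ_0 = 28/3, σ_1 = 34/3, σ_2 = -92/3, σ_3 = 82/3.
On [4, 5], s(x) = 6 - 1/3·(x - 4) - 46/3·(x - 4)² + 29/3·(x - 4)³.
With (x - 4) = 3/4: s(19/4) = 77/64.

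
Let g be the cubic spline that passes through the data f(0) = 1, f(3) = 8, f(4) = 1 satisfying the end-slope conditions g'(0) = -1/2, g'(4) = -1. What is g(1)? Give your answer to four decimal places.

4.0509

Put σ_i = g'' at the i-th knot. Here h = (3, 1) and Δ = (7/3, -7), so the interior equations h_(i-1)·σ_(i-1) + 2(h_(i-1)+h_i)·σ_i + h_i·σ_(i+1) = 6(Δ_i − Δ_(i-1)) read
  3·σ_0 + 8·σ_1 + 1·σ_2 = 6(Δ_1 - Δ_0) = -56
Clamped end conditions give two more equations: 2h_0·σ_0 + h_0·σ_1 = 6(Δ_0 - g'(0)) = 17 and h_1·σ_1 + 2h_1·σ_2 = 6(g'(4) - Δ_1) = 36.
Solving: σ_0 = 233/24, σ_1 = -55/4, σ_2 = 199/8.
On [0, 3], g(x) = 1 - 1/2·x + 233/48·x² - 563/432·x³.
With x = 1: g(1) = 875/216.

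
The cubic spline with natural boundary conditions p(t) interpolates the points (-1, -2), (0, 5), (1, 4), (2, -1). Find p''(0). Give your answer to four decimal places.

With M_i denoting the second derivative at x_i, h_i = 1, 1, 1, and Δ_i = (y_(i+1) − y_i)/h_i = 7, -1, -5:
  1·M_0 + 4·M_1 + 1·M_2 = 6(Δ_1 - Δ_0) = -48
  1·M_1 + 4·M_2 + 1·M_3 = 6(Δ_2 - Δ_1) = -24
Natural end conditions: M_0 = M_3 = 0.
Solving: M_0 = 0, M_1 = -56/5, M_2 = -16/5, M_3 = 0.

-11.2000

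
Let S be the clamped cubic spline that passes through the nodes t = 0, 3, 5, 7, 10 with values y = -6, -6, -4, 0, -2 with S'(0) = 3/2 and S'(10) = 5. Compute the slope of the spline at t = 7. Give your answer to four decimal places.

With m_i denoting the second derivative at x_i, h_i = 3, 2, 2, 3, and Δ_i = (y_(i+1) − y_i)/h_i = 0, 1, 2, -2/3:
  3·m_0 + 10·m_1 + 2·m_2 = 6(Δ_1 - Δ_0) = 6
  2·m_1 + 8·m_2 + 2·m_3 = 6(Δ_2 - Δ_1) = 6
  2·m_2 + 10·m_3 + 3·m_4 = 6(Δ_3 - Δ_2) = -16
Clamped end conditions give two more equations: 2h_0·m_0 + h_0·m_1 = 6(Δ_0 - S'(0)) = -9 and h_3·m_3 + 2h_3·m_4 = 6(S'(10) - Δ_3) = 34.
Hence m_0 = -164/85, m_1 = 73/85, m_2 = 8/5, m_3 = -362/85, m_4 = 1988/255.
On [7, 10], S'(t) = b_3 + 2c_3·(t - 7) + 3d_3·(t - 7)² with b_3 = Δ_3 - h_3(2m_3 + m_4)/6 = -26/85, c_3 = m_3/2 = -181/85, d_3 = (m_4 - m_3)/(6h_3) = 1537/2295. So S'(7) = -26/85.

-0.3059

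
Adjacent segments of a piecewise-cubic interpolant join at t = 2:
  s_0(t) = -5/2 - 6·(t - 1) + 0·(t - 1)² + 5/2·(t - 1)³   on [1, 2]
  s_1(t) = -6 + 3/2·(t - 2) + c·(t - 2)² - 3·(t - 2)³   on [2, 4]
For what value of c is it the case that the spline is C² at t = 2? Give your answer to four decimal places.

s_0''(t) = 0 + 15·(t - 1), so s_0''(2) = 15. On the right, s_1''(2) = 2c, so c = 15/2.

7.5000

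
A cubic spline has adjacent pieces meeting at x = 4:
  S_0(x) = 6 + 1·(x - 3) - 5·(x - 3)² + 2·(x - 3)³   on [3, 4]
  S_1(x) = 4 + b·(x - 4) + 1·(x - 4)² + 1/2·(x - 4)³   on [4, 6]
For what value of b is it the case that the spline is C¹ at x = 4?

S_0'(x) = 1 - 10·(x - 3) + 6·(x - 3)², so S_0'(4) = -3. On the right, S_1'(4) = b, so b = -3.

-3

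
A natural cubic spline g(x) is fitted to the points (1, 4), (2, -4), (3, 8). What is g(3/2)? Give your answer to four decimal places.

With m_i denoting the second derivative at x_i, h_i = 1, 1, and Δ_i = (y_(i+1) − y_i)/h_i = -8, 12:
  1·m_0 + 4·m_1 + 1·m_2 = 6(Δ_1 - Δ_0) = 120
Natural end conditions: m_0 = m_2 = 0.
Solving: m_0 = 0, m_1 = 30, m_2 = 0.
On [1, 2], g(x) = 4 - 13·(x - 1) + 0·(x - 1)² + 5·(x - 1)³.
With (x - 1) = 1/2: g(3/2) = -15/8.

-1.8750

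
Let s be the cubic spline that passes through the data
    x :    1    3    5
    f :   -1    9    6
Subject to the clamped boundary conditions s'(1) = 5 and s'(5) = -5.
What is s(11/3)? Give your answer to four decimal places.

9.7407

Let m_i = s''(x_i). Step sizes h_i = 2, 2; slopes of the chords Δ_i = (y_(i+1) - y_i)/h_i = 5, -3/2.
  2·m_0 + 8·m_1 + 2·m_2 = 6(Δ_1 - Δ_0) = -39
Clamped end conditions give two more equations: 2h_0·m_0 + h_0·m_1 = 6(Δ_0 - s'(1)) = 0 and h_1·m_1 + 2h_1·m_2 = 6(s'(5) - Δ_1) = -21.
Forward elimination and back-substitution give m_0 = 19/8, m_1 = -19/4, m_2 = -23/8.
On [3, 5], s(x) = 9 + 21/8·(x - 3) - 19/8·(x - 3)² + 5/32·(x - 3)³.
With (x - 3) = 2/3: s(11/3) = 263/27.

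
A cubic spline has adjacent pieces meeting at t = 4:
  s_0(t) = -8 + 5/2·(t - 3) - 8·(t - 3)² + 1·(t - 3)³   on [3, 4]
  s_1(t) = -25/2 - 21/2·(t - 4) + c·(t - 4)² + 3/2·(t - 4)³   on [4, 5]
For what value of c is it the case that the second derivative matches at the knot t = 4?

s_0''(t) = -16 + 6·(t - 3), so s_0''(4) = -10. On the right, s_1''(4) = 2c, so c = -5.

-5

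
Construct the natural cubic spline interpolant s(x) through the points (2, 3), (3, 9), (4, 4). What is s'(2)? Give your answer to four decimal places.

8.7500

Write M_i for s''(x_i). With h_i = 1, 1 and divided differences Δ_i = 6, -5, the continuity of s' gives the tridiagonal system
  1·M_0 + 4·M_1 + 1·M_2 = 6(Δ_1 - Δ_0) = -66
Natural end conditions: M_0 = M_2 = 0.
Forward elimination and back-substitution give M_0 = 0, M_1 = -33/2, M_2 = 0.
On [2, 3], s'(x) = b_0 + 2c_0·(x - 2) + 3d_0·(x - 2)² with b_0 = Δ_0 - h_0(2M_0 + M_1)/6 = 35/4, c_0 = M_0/2 = 0, d_0 = (M_1 - M_0)/(6h_0) = -11/4. So s'(2) = 35/4.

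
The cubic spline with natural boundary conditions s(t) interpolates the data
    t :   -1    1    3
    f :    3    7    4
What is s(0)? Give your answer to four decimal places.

5.6563

Put M_i = s'' at the i-th knot. Here h = (2, 2) and Δ = (2, -3/2), so the interior equations h_(i-1)·M_(i-1) + 2(h_(i-1)+h_i)·M_i + h_i·M_(i+1) = 6(Δ_i − Δ_(i-1)) read
  2·M_0 + 8·M_1 + 2·M_2 = 6(Δ_1 - Δ_0) = -21
Natural end conditions: M_0 = M_2 = 0.
Solving: M_0 = 0, M_1 = -21/8, M_2 = 0.
On [-1, 1], s(t) = 3 + 23/8·(t + 1) + 0·(t + 1)² - 7/32·(t + 1)³.
With (t + 1) = 1: s(0) = 181/32.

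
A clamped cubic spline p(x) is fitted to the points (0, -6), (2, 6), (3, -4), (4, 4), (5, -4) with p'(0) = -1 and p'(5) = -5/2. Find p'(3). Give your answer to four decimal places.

With m_i denoting the second derivative at x_i, h_i = 2, 1, 1, 1, and Δ_i = (y_(i+1) − y_i)/h_i = 6, -10, 8, -8:
  2·m_0 + 6·m_1 + 1·m_2 = 6(Δ_1 - Δ_0) = -96
  1·m_1 + 4·m_2 + 1·m_3 = 6(Δ_2 - Δ_1) = 108
  1·m_2 + 4·m_3 + 1·m_4 = 6(Δ_3 - Δ_2) = -96
Clamped end conditions give two more equations: 2h_0·m_0 + h_0·m_1 = 6(Δ_0 - p'(0)) = 42 and h_3·m_3 + 2h_3·m_4 = 6(p'(5) - Δ_3) = 33.
Forward elimination and back-substitution give m_0 = 1101/41, m_1 = -1341/41, m_2 = 1908/41, m_3 = -1863/41, m_4 = 1608/41.
On [3, 4], p'(x) = b_2 + 2c_2·(x - 3) + 3d_2·(x - 3)² with b_2 = Δ_2 - h_2(2m_2 + m_3)/6 = 5/82, c_2 = m_2/2 = 954/41, d_2 = (m_3 - m_2)/(6h_2) = -1257/82. So p'(3) = 5/82.

0.0610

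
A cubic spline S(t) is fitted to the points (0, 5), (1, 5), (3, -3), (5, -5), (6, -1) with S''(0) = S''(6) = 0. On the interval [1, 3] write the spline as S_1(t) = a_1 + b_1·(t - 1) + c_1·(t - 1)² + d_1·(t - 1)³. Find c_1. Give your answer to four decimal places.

-2.4000

Put σ_i = S'' at the i-th knot. Here h = (1, 2, 2, 1) and Δ = (0, -4, -1, 4), so the interior equations h_(i-1)·σ_(i-1) + 2(h_(i-1)+h_i)·σ_i + h_i·σ_(i+1) = 6(Δ_i − Δ_(i-1)) read
  1·σ_0 + 6·σ_1 + 2·σ_2 = 6(Δ_1 - Δ_0) = -24
  2·σ_1 + 8·σ_2 + 2·σ_3 = 6(Δ_2 - Δ_1) = 18
  2·σ_2 + 6·σ_3 + 1·σ_4 = 6(Δ_3 - Δ_2) = 30
Natural end conditions: σ_0 = σ_4 = 0.
Solving the tridiagonal system: σ_0 = 0, σ_1 = -24/5, σ_2 = 12/5, σ_3 = 21/5, σ_4 = 0.
On [1, 3], with S_1(t) = a_1 + b_1·(t - 1) + c_1·(t - 1)² + d_1·(t - 1)³: c_1 = σ_1/2 = -12/5, d_1 = (σ_2 - σ_1)/(6h_1) = 3/5, b_1 = Δ_1 - h_1(2σ_1 + σ_2)/6 = -8/5.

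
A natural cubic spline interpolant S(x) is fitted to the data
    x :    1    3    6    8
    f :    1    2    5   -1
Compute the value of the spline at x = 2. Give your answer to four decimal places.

1.2198

Write M_i for S''(x_i). With h_i = 2, 3, 2 and divided differences Δ_i = 1/2, 1, -3, the continuity of S' gives the tridiagonal system
  2·M_0 + 10·M_1 + 3·M_2 = 6(Δ_1 - Δ_0) = 3
  3·M_1 + 10·M_2 + 2·M_3 = 6(Δ_2 - Δ_1) = -24
Natural end conditions: M_0 = M_3 = 0.
Hence M_0 = 0, M_1 = 102/91, M_2 = -249/91, M_3 = 0.
On [1, 3], S(x) = 1 + 23/182·(x - 1) + 0·(x - 1)² + 17/182·(x - 1)³.
With (x - 1) = 1: S(2) = 111/91.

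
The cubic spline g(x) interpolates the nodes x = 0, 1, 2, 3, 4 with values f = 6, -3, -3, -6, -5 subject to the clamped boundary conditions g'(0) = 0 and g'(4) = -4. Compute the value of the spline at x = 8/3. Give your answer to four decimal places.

Let m_i = g''(x_i). Step sizes h_i = 1, 1, 1, 1; slopes of the chords Δ_i = (y_(i+1) - y_i)/h_i = -9, 0, -3, 1.
  1·m_0 + 4·m_1 + 1·m_2 = 6(Δ_1 - Δ_0) = 54
  1·m_1 + 4·m_2 + 1·m_3 = 6(Δ_2 - Δ_1) = -18
  1·m_2 + 4·m_3 + 1·m_4 = 6(Δ_3 - Δ_2) = 24
Clamped end conditions give two more equations: 2h_0·m_0 + h_0·m_1 = 6(Δ_0 - g'(0)) = -54 and h_3·m_3 + 2h_3·m_4 = 6(g'(4) - Δ_3) = -30.
Hence m_0 = -163/4, m_1 = 55/2, m_2 = -61/4, m_3 = 31/2, m_4 = -91/4.
On [2, 3], g(x) = -3 - 1/2·(x - 2) - 61/8·(x - 2)² + 41/8·(x - 2)³.
With (x - 2) = 2/3: g(8/3) = -281/54.

-5.2037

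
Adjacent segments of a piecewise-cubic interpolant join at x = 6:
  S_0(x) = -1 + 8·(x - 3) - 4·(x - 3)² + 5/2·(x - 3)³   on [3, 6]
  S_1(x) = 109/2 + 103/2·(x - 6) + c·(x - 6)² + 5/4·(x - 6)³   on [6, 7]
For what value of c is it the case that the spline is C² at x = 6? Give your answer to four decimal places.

S_0''(x) = -8 + 15·(x - 3), so S_0''(6) = 37. On the right, S_1''(6) = 2c, so c = 37/2.

18.5000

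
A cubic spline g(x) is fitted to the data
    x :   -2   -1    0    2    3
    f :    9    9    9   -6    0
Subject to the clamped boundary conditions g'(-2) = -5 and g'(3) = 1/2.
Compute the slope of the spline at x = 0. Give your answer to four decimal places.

With M_i denoting the second derivative at x_i, h_i = 1, 1, 2, 1, and Δ_i = (y_(i+1) − y_i)/h_i = 0, 0, -15/2, 6:
  1·M_0 + 4·M_1 + 1·M_2 = 6(Δ_1 - Δ_0) = 0
  1·M_1 + 6·M_2 + 2·M_3 = 6(Δ_2 - Δ_1) = -45
  2·M_2 + 6·M_3 + 1·M_4 = 6(Δ_3 - Δ_2) = 81
Clamped end conditions give two more equations: 2h_0·M_0 + h_0·M_1 = 6(Δ_0 - g'(-2)) = 30 and h_3·M_3 + 2h_3·M_4 = 6(g'(3) - Δ_3) = -33.
Solving: M_0 = 1915/128, M_1 = 5/64, M_2 = -1955/128, M_3 = 745/32, M_4 = -1801/64.
On [0, 2], g'(x) = b_2 + 2c_2·x + 3d_2·x² with b_2 = Δ_2 - h_2(2M_2 + M_3)/6 = -325/64, c_2 = M_2/2 = -1955/256, d_2 = (M_3 - M_2)/(6h_2) = 1645/512. So g'(0) = -325/64.

-5.0781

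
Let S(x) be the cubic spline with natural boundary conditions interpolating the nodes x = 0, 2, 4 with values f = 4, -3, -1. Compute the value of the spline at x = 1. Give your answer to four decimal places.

Let m_i = S''(x_i). Step sizes h_i = 2, 2; slopes of the chords Δ_i = (y_(i+1) - y_i)/h_i = -7/2, 1.
  2·m_0 + 8·m_1 + 2·m_2 = 6(Δ_1 - Δ_0) = 27
Natural end conditions: m_0 = m_2 = 0.
Forward elimination and back-substitution give m_0 = 0, m_1 = 27/8, m_2 = 0.
On [0, 2], S(x) = 4 - 37/8·x + 0·x² + 9/32·x³.
With x = 1: S(1) = -11/32.

-0.3438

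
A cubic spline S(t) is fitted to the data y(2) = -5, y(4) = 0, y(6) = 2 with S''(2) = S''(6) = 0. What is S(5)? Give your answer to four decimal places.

1.2813

Put σ_i = S'' at the i-th knot. Here h = (2, 2) and Δ = (5/2, 1), so the interior equations h_(i-1)·σ_(i-1) + 2(h_(i-1)+h_i)·σ_i + h_i·σ_(i+1) = 6(Δ_i − Δ_(i-1)) read
  2·σ_0 + 8·σ_1 + 2·σ_2 = 6(Δ_1 - Δ_0) = -9
Natural end conditions: σ_0 = σ_2 = 0.
Solving: σ_0 = 0, σ_1 = -9/8, σ_2 = 0.
On [4, 6], S(t) = 0 + 7/4·(t - 4) - 9/16·(t - 4)² + 3/32·(t - 4)³.
With (t - 4) = 1: S(5) = 41/32.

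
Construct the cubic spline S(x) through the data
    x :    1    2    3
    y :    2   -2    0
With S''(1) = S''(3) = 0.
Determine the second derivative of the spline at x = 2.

9

Let M_i = S''(x_i). Step sizes h_i = 1, 1; slopes of the chords Δ_i = (y_(i+1) - y_i)/h_i = -4, 2.
  1·M_0 + 4·M_1 + 1·M_2 = 6(Δ_1 - Δ_0) = 36
Natural end conditions: M_0 = M_2 = 0.
Solving the tridiagonal system: M_0 = 0, M_1 = 9, M_2 = 0.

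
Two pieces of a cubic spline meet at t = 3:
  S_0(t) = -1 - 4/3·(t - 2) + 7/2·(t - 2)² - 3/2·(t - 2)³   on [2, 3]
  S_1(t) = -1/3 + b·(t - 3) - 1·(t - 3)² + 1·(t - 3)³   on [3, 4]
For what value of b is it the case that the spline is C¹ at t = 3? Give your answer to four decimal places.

1.1667

S_0'(t) = -4/3 + 7·(t - 2) - 9/2·(t - 2)², so S_0'(3) = 7/6. On the right, S_1'(3) = b, so b = 7/6.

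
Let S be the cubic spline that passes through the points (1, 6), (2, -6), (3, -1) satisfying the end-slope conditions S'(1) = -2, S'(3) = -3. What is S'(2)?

-4

With M_i denoting the second derivative at x_i, h_i = 1, 1, and Δ_i = (y_(i+1) − y_i)/h_i = -12, 5:
  1·M_0 + 4·M_1 + 1·M_2 = 6(Δ_1 - Δ_0) = 102
Clamped end conditions give two more equations: 2h_0·M_0 + h_0·M_1 = 6(Δ_0 - S'(1)) = -60 and h_1·M_1 + 2h_1·M_2 = 6(S'(3) - Δ_1) = -48.
Hence M_0 = -56, M_1 = 52, M_2 = -50.
On [2, 3], S'(x) = b_1 + 2c_1·(x - 2) + 3d_1·(x - 2)² with b_1 = Δ_1 - h_1(2M_1 + M_2)/6 = -4, c_1 = M_1/2 = 26, d_1 = (M_2 - M_1)/(6h_1) = -17. So S'(2) = -4.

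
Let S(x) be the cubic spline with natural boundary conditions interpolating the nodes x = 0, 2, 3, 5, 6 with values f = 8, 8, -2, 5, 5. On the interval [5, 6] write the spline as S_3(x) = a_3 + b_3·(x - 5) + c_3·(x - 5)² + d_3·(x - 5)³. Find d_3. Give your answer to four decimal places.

1.6371

Write M_i for S''(x_i). With h_i = 2, 1, 2, 1 and divided differences Δ_i = 0, -10, 7/2, 0, the continuity of S' gives the tridiagonal system
  2·M_0 + 6·M_1 + 1·M_2 = 6(Δ_1 - Δ_0) = -60
  1·M_1 + 6·M_2 + 2·M_3 = 6(Δ_2 - Δ_1) = 81
  2·M_2 + 6·M_3 + 1·M_4 = 6(Δ_3 - Δ_2) = -21
Natural end conditions: M_0 = M_4 = 0.
Solving: M_0 = 0, M_1 = -408/31, M_2 = 588/31, M_3 = -609/62, M_4 = 0.
On [5, 6], with S_3(x) = a_3 + b_3·(x - 5) + c_3·(x - 5)² + d_3·(x - 5)³: c_3 = M_3/2 = -609/124, d_3 = (M_4 - M_3)/(6h_3) = 203/124, b_3 = Δ_3 - h_3(2M_3 + M_4)/6 = 203/62.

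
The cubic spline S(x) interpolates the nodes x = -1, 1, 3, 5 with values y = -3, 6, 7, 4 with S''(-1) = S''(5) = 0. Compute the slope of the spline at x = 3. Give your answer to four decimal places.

-0.9667

Put σ_i = S'' at the i-th knot. Here h = (2, 2, 2) and Δ = (9/2, 1/2, -3/2), so the interior equations h_(i-1)·σ_(i-1) + 2(h_(i-1)+h_i)·σ_i + h_i·σ_(i+1) = 6(Δ_i − Δ_(i-1)) read
  2·σ_0 + 8·σ_1 + 2·σ_2 = 6(Δ_1 - Δ_0) = -24
  2·σ_1 + 8·σ_2 + 2·σ_3 = 6(Δ_2 - Δ_1) = -12
Natural end conditions: σ_0 = σ_3 = 0.
Solving the tridiagonal system: σ_0 = 0, σ_1 = -14/5, σ_2 = -4/5, σ_3 = 0.
On [3, 5], S'(x) = b_2 + 2c_2·(x - 3) + 3d_2·(x - 3)² with b_2 = Δ_2 - h_2(2σ_2 + σ_3)/6 = -29/30, c_2 = σ_2/2 = -2/5, d_2 = (σ_3 - σ_2)/(6h_2) = 1/15. So S'(3) = -29/30.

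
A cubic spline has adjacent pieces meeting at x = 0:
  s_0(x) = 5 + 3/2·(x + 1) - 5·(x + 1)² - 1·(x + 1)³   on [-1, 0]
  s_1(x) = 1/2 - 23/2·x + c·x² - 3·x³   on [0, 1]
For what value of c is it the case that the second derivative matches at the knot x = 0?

-8

s_0''(x) = -10 - 6·(x + 1), so s_0''(0) = -16. On the right, s_1''(0) = 2c, so c = -8.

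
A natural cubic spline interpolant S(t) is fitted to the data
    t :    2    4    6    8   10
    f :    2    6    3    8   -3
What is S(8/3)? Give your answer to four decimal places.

4.1429

Put σ_i = S'' at the i-th knot. Here h = (2, 2, 2, 2) and Δ = (2, -3/2, 5/2, -11/2), so the interior equations h_(i-1)·σ_(i-1) + 2(h_(i-1)+h_i)·σ_i + h_i·σ_(i+1) = 6(Δ_i − Δ_(i-1)) read
  2·σ_0 + 8·σ_1 + 2·σ_2 = 6(Δ_1 - Δ_0) = -21
  2·σ_1 + 8·σ_2 + 2·σ_3 = 6(Δ_2 - Δ_1) = 24
  2·σ_2 + 8·σ_3 + 2·σ_4 = 6(Δ_3 - Δ_2) = -48
Natural end conditions: σ_0 = σ_4 = 0.
Solving the tridiagonal system: σ_0 = 0, σ_1 = -459/112, σ_2 = 165/28, σ_3 = -837/112, σ_4 = 0.
On [2, 4], S(t) = 2 + 377/112·(t - 2) + 0·(t - 2)² - 153/448·(t - 2)³.
With (t - 2) = 2/3: S(8/3) = 29/7.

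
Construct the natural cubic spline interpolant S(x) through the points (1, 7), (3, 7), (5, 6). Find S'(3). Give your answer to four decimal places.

-0.2500

Put σ_i = S'' at the i-th knot. Here h = (2, 2) and Δ = (0, -1/2), so the interior equations h_(i-1)·σ_(i-1) + 2(h_(i-1)+h_i)·σ_i + h_i·σ_(i+1) = 6(Δ_i − Δ_(i-1)) read
  2·σ_0 + 8·σ_1 + 2·σ_2 = 6(Δ_1 - Δ_0) = -3
Natural end conditions: σ_0 = σ_2 = 0.
Hence σ_0 = 0, σ_1 = -3/8, σ_2 = 0.
On [3, 5], S'(x) = b_1 + 2c_1·(x - 3) + 3d_1·(x - 3)² with b_1 = Δ_1 - h_1(2σ_1 + σ_2)/6 = -1/4, c_1 = σ_1/2 = -3/16, d_1 = (σ_2 - σ_1)/(6h_1) = 1/32. So S'(3) = -1/4.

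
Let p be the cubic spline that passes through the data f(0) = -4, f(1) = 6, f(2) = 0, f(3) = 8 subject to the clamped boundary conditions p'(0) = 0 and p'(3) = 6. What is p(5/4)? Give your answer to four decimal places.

Put m_i = p'' at the i-th knot. Here h = (1, 1, 1) and Δ = (10, -6, 8), so the interior equations h_(i-1)·m_(i-1) + 2(h_(i-1)+h_i)·m_i + h_i·m_(i+1) = 6(Δ_i − Δ_(i-1)) read
  1·m_0 + 4·m_1 + 1·m_2 = 6(Δ_1 - Δ_0) = -96
  1·m_1 + 4·m_2 + 1·m_3 = 6(Δ_2 - Δ_1) = 84
Clamped end conditions give two more equations: 2h_0·m_0 + h_0·m_1 = 6(Δ_0 - p'(0)) = 60 and h_2·m_2 + 2h_2·m_3 = 6(p'(3) - Δ_2) = -12.
Forward elimination and back-substitution give m_0 = 268/5, m_1 = -236/5, m_2 = 196/5, m_3 = -128/5.
On [1, 2], p(x) = 6 + 16/5·(x - 1) - 118/5·(x - 1)² + 72/5·(x - 1)³.
With (x - 1) = 1/4: p(5/4) = 111/20.

5.5500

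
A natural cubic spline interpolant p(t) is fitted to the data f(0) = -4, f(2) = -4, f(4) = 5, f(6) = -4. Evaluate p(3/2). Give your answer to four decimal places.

Let σ_i = p''(x_i). Step sizes h_i = 2, 2, 2; slopes of the chords Δ_i = (y_(i+1) - y_i)/h_i = 0, 9/2, -9/2.
  2·σ_0 + 8·σ_1 + 2·σ_2 = 6(Δ_1 - Δ_0) = 27
  2·σ_1 + 8·σ_2 + 2·σ_3 = 6(Δ_2 - Δ_1) = -54
Natural end conditions: σ_0 = σ_3 = 0.
Solving: σ_0 = 0, σ_1 = 27/5, σ_2 = -81/10, σ_3 = 0.
On [0, 2], p(t) = -4 - 9/5·t + 0·t² + 9/20·t³.
With t = 3/2: p(3/2) = -829/160.

-5.1813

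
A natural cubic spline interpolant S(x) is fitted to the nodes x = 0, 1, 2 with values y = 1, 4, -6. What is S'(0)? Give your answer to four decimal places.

With M_i denoting the second derivative at x_i, h_i = 1, 1, and Δ_i = (y_(i+1) − y_i)/h_i = 3, -10:
  1·M_0 + 4·M_1 + 1·M_2 = 6(Δ_1 - Δ_0) = -78
Natural end conditions: M_0 = M_2 = 0.
Solving: M_0 = 0, M_1 = -39/2, M_2 = 0.
On [0, 1], S'(x) = b_0 + 2c_0·x + 3d_0·x² with b_0 = Δ_0 - h_0(2M_0 + M_1)/6 = 25/4, c_0 = M_0/2 = 0, d_0 = (M_1 - M_0)/(6h_0) = -13/4. So S'(0) = 25/4.

6.2500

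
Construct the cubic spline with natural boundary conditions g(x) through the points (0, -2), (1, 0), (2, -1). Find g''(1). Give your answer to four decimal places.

-4.5000

Write m_i for g''(x_i). With h_i = 1, 1 and divided differences Δ_i = 2, -1, the continuity of g' gives the tridiagonal system
  1·m_0 + 4·m_1 + 1·m_2 = 6(Δ_1 - Δ_0) = -18
Natural end conditions: m_0 = m_2 = 0.
Solving: m_0 = 0, m_1 = -9/2, m_2 = 0.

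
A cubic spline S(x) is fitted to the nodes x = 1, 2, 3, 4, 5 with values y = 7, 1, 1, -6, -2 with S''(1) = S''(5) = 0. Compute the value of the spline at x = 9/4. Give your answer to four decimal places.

0.9975

Let M_i = S''(x_i). Step sizes h_i = 1, 1, 1, 1; slopes of the chords Δ_i = (y_(i+1) - y_i)/h_i = -6, 0, -7, 4.
  1·M_0 + 4·M_1 + 1·M_2 = 6(Δ_1 - Δ_0) = 36
  1·M_1 + 4·M_2 + 1·M_3 = 6(Δ_2 - Δ_1) = -42
  1·M_2 + 4·M_3 + 1·M_4 = 6(Δ_3 - Δ_2) = 66
Natural end conditions: M_0 = M_4 = 0.
Solving: M_0 = 0, M_1 = 387/28, M_2 = -135/7, M_3 = 597/28, M_4 = 0.
On [2, 3], S(x) = 1 - 39/28·(x - 2) + 387/56·(x - 2)² - 309/56·(x - 2)³.
With (x - 2) = 1/4: S(9/4) = 3575/3584.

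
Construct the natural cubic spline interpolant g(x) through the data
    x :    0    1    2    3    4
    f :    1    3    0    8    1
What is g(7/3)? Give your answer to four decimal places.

Put m_i = g'' at the i-th knot. Here h = (1, 1, 1, 1) and Δ = (2, -3, 8, -7), so the interior equations h_(i-1)·m_(i-1) + 2(h_(i-1)+h_i)·m_i + h_i·m_(i+1) = 6(Δ_i − Δ_(i-1)) read
  1·m_0 + 4·m_1 + 1·m_2 = 6(Δ_1 - Δ_0) = -30
  1·m_1 + 4·m_2 + 1·m_3 = 6(Δ_2 - Δ_1) = 66
  1·m_2 + 4·m_3 + 1·m_4 = 6(Δ_3 - Δ_2) = -90
Natural end conditions: m_0 = m_4 = 0.
Solving: m_0 = 0, m_1 = -201/14, m_2 = 192/7, m_3 = -411/14, m_4 = 0.
On [2, 3], g(x) = 0 + 15/4·(x - 2) + 96/7·(x - 2)² - 265/28·(x - 2)³.
With (x - 2) = 1/3: g(7/3) = 458/189.

2.4233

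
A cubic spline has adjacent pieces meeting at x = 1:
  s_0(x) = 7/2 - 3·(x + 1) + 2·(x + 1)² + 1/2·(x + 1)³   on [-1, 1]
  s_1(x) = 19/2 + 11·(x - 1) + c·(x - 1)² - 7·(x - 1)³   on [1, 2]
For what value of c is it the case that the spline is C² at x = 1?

5

s_0''(x) = 4 + 3·(x + 1), so s_0''(1) = 10. On the right, s_1''(1) = 2c, so c = 5.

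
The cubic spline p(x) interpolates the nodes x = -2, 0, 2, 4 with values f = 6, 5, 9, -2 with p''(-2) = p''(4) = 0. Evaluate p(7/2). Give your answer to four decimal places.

Put M_i = p'' at the i-th knot. Here h = (2, 2, 2) and Δ = (-1/2, 2, -11/2), so the interior equations h_(i-1)·M_(i-1) + 2(h_(i-1)+h_i)·M_i + h_i·M_(i+1) = 6(Δ_i − Δ_(i-1)) read
  2·M_0 + 8·M_1 + 2·M_2 = 6(Δ_1 - Δ_0) = 15
  2·M_1 + 8·M_2 + 2·M_3 = 6(Δ_2 - Δ_1) = -45
Natural end conditions: M_0 = M_3 = 0.
Solving: M_0 = 0, M_1 = 7/2, M_2 = -13/2, M_3 = 0.
On [2, 4], p(x) = 9 - 7/6·(x - 2) - 13/4·(x - 2)² + 13/24·(x - 2)³.
With (x - 2) = 3/2: p(7/2) = 113/64.

1.7656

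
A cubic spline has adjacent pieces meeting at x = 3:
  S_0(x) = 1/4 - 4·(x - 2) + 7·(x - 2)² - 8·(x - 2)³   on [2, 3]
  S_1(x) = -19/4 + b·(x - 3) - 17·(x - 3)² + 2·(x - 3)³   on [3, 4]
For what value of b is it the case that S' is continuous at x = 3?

-14

S_0'(x) = -4 + 14·(x - 2) - 24·(x - 2)², so S_0'(3) = -14. On the right, S_1'(3) = b, so b = -14.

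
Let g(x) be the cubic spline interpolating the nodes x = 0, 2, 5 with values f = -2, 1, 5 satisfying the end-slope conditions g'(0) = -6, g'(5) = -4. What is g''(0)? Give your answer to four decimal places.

Let m_i = g''(x_i). Step sizes h_i = 2, 3; slopes of the chords Δ_i = (y_(i+1) - y_i)/h_i = 3/2, 4/3.
  2·m_0 + 10·m_1 + 3·m_2 = 6(Δ_1 - Δ_0) = -1
Clamped end conditions give two more equations: 2h_0·m_0 + h_0·m_1 = 6(Δ_0 - g'(0)) = 45 and h_1·m_1 + 2h_1·m_2 = 6(g'(5) - Δ_1) = -32.
Hence m_0 = 47/4, m_1 = -1, m_2 = -29/6.

11.7500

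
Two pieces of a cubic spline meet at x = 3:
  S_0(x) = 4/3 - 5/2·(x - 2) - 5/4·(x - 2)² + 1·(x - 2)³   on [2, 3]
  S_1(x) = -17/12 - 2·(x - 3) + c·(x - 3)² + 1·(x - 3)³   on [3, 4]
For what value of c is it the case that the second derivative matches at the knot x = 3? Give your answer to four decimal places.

S_0''(x) = -5/2 + 6·(x - 2), so S_0''(3) = 7/2. On the right, S_1''(3) = 2c, so c = 7/4.

1.7500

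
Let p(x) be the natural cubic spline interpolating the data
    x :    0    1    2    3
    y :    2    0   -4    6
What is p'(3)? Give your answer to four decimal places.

13.8667

Let M_i = p''(x_i). Step sizes h_i = 1, 1, 1; slopes of the chords Δ_i = (y_(i+1) - y_i)/h_i = -2, -4, 10.
  1·M_0 + 4·M_1 + 1·M_2 = 6(Δ_1 - Δ_0) = -12
  1·M_1 + 4·M_2 + 1·M_3 = 6(Δ_2 - Δ_1) = 84
Natural end conditions: M_0 = M_3 = 0.
Hence M_0 = 0, M_1 = -44/5, M_2 = 116/5, M_3 = 0.
On [2, 3], p'(x) = b_2 + 2c_2·(x - 2) + 3d_2·(x - 2)² with b_2 = Δ_2 - h_2(2M_2 + M_3)/6 = 34/15, c_2 = M_2/2 = 58/5, d_2 = (M_3 - M_2)/(6h_2) = -58/15. So p'(3) = 208/15.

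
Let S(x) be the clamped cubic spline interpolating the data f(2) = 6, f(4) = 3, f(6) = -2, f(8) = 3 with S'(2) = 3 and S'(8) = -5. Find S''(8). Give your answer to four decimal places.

-15.1667

Write m_i for S''(x_i). With h_i = 2, 2, 2 and divided differences Δ_i = -3/2, -5/2, 5/2, the continuity of S' gives the tridiagonal system
  2·m_0 + 8·m_1 + 2·m_2 = 6(Δ_1 - Δ_0) = -6
  2·m_1 + 8·m_2 + 2·m_3 = 6(Δ_2 - Δ_1) = 30
Clamped end conditions give two more equations: 2h_0·m_0 + h_0·m_1 = 6(Δ_0 - S'(2)) = -27 and h_2·m_2 + 2h_2·m_3 = 6(S'(8) - Δ_2) = -45.
Solving: m_0 = -37/6, m_1 = -7/6, m_2 = 47/6, m_3 = -91/6.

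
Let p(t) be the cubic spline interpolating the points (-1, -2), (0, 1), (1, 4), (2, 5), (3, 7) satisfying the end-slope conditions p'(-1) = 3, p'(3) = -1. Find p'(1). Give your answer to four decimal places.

1.6429

Let m_i = p''(x_i). Step sizes h_i = 1, 1, 1, 1; slopes of the chords Δ_i = (y_(i+1) - y_i)/h_i = 3, 3, 1, 2.
  1·m_0 + 4·m_1 + 1·m_2 = 6(Δ_1 - Δ_0) = 0
  1·m_1 + 4·m_2 + 1·m_3 = 6(Δ_2 - Δ_1) = -12
  1·m_2 + 4·m_3 + 1·m_4 = 6(Δ_3 - Δ_2) = 6
Clamped end conditions give two more equations: 2h_0·m_0 + h_0·m_1 = 6(Δ_0 - p'(-1)) = 0 and h_3·m_3 + 2h_3·m_4 = 6(p'(3) - Δ_3) = -18.
Forward elimination and back-substitution give m_0 = -19/28, m_1 = 19/14, m_2 = -19/4, m_3 = 79/14, m_4 = -331/28.
On [1, 2], p'(t) = b_2 + 2c_2·(t - 1) + 3d_2·(t - 1)² with b_2 = Δ_2 - h_2(2m_2 + m_3)/6 = 23/14, c_2 = m_2/2 = -19/8, d_2 = (m_3 - m_2)/(6h_2) = 97/56. So p'(1) = 23/14.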